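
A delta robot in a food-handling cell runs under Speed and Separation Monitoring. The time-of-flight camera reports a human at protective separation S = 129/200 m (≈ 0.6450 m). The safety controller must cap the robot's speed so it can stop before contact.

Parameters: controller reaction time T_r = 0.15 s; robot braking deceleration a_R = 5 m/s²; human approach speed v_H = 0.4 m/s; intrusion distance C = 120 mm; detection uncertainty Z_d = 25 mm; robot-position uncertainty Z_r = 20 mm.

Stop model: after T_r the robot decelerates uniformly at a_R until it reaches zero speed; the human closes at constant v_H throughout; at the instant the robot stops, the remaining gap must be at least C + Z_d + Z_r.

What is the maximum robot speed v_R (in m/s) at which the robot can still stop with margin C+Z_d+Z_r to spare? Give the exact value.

at the boundary: (1/10)·v² + (23/100)·v + (-21/50) = 0
  disc = (23/100)² − 4·(1/10)·(-21/50) = 2209/10000 ; √disc = 47/100
  v_R = (−(23/100) + 47/100) / (2·(1/10)) = 6/5 m/s
check:
stop time T_s = (6/5)/5 = 0.2400 s
robot in T_r: 1.2000·0.1500 = 0.1800 m
robot under decel: 1.2000²/(2·5.0000) = 0.1440 m
human over T_r+T_s: 0.4000·(0.1500+0.2400) = 0.1560 m
margins: 0.1200+0.0250+0.0200 = 0.1650 m
sum ≈ 0.1800+0.1440+0.1560+0.1650 ≈ 0.6450 m = S ✓

v_R_max = 6/5 m/s = 1.2000 m/s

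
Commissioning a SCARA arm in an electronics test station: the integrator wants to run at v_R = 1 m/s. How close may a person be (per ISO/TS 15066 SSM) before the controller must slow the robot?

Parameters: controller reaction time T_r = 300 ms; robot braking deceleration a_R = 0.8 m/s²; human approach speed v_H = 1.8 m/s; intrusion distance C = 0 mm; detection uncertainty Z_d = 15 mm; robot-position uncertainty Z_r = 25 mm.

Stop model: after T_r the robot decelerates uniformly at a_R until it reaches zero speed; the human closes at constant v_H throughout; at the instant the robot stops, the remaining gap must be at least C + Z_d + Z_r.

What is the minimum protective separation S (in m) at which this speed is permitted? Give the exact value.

S_min = 751/200 m = 3.7550 m

T_s = v_R/a_R = 1/(4/5) = 1.2500 s
reaction-phase robot travel = 1.0000·0.3000 = 0.3000 m
robot covers 1.0000·1.2500 − ½·0.8000·1.2500² = 0.6250 m while stopping
human over T_r+T_s: 1.8000·(0.3000+1.2500) = 2.7900 m
residual clearance needed = 0.0000+0.0150+0.0250 = 0.0400 m
S_min ≈ 0.3000+0.6250+2.7900+0.0400  ⇒  S_min = 751/200 m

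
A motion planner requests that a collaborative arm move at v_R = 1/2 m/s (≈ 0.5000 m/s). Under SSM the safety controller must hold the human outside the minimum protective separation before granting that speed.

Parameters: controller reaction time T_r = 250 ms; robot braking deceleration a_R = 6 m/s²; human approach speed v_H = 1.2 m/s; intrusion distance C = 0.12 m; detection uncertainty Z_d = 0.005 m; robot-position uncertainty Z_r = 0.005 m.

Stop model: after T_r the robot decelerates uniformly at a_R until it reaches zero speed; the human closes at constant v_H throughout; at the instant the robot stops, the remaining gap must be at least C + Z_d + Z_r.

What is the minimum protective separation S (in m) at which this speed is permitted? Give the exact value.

S_min = 811/1200 m = 0.6758 m

T_s = v_R/a_R = (1/2)/6 = 0.0833 s
reaction-phase robot travel = 0.5000·0.2500 = 0.1250 m
braking distance = 0.5000²/(2·6.0000) = 0.0208 m
person approaches 1.2000·(0.2500+0.0833) = 0.4000 m
C+Z_d+Z_r = 0.1200+0.0050+0.0050 = 0.1300 m
S_min ≈ 0.1250+0.0208+0.4000+0.1300  ⇒  S_min = 811/1200 m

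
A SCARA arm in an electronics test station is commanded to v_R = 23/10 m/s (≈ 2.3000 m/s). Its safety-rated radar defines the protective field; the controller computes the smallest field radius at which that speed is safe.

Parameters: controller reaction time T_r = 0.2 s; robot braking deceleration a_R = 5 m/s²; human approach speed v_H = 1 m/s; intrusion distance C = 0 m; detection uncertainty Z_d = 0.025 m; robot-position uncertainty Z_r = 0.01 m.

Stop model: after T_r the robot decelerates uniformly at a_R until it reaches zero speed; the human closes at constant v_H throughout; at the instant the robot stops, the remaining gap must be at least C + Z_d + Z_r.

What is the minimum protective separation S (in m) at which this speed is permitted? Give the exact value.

S_min = 421/250 m = 1.6840 m

braking lasts T_s = (23/10)/5 = 0.4600 s
reaction-phase robot travel = 2.3000·0.2000 = 0.4600 m
robot under decel: 2.3000²/(2·5.0000) = 0.5290 m
person approaches 1.0000·(0.2000+0.4600) = 0.6600 m
C+Z_d+Z_r = 0.0000+0.0250+0.0100 = 0.0350 m
S_min ≈ 0.4600+0.5290+0.6600+0.0350  ⇒  S_min = 421/250 m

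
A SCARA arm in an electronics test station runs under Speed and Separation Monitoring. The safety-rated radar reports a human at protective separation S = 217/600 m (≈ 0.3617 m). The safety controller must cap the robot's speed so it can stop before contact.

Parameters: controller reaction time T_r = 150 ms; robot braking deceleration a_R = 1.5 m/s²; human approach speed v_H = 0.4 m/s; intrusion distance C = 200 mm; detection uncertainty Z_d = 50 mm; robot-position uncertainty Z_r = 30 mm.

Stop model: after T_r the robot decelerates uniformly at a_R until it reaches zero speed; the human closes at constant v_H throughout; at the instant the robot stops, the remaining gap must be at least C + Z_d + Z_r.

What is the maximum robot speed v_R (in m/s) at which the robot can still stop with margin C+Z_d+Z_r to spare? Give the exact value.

collect terms ⇒ (1/3)·v_R² + (5/12)·v_R + (-13/600) = 0
  disc = (5/12)² − 4·(1/3)·(-13/600) = 81/400 ; √disc = 9/20
  v_R = (−(5/12) + 9/20) / (2·(1/3)) = 1/20 m/s
check:
stop time T_s = (1/20)/(3/2) = 0.0333 s
reaction-phase robot travel = 0.0500·0.1500 = 0.0075 m
braking distance = 0.0500²/(2·1.5000) = 0.0008 m
human closes 0.4000·0.1833 = 0.0733 m
residual clearance needed = 0.2000+0.0500+0.0300 = 0.2800 m
sum ≈ 0.0075+0.0008+0.0733+0.2800 ≈ 0.3617 m = S ✓

v_R_max = 1/20 m/s = 0.0500 m/s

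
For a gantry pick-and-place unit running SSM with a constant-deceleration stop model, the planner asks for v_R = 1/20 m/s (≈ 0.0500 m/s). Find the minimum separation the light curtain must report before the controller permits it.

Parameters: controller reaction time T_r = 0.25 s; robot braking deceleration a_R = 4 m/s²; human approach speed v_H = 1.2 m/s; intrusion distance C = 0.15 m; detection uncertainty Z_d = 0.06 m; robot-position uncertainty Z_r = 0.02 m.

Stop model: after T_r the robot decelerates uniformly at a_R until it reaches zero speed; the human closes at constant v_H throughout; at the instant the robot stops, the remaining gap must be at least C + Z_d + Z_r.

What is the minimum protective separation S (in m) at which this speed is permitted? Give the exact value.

S_min = 357/640 m = 0.5578 m

stop time T_s = (1/20)/4 = 0.0125 s
reaction-phase robot travel = 0.0500·0.2500 = 0.0125 m
robot under decel: 0.0500²/(2·4.0000) = 0.0003 m
human closes 1.2000·0.2625 = 0.3150 m
C+Z_d+Z_r = 0.1500+0.0600+0.0200 = 0.2300 m
S_min ≈ 0.0125+0.0003+0.3150+0.2300  ⇒  S_min = 357/640 m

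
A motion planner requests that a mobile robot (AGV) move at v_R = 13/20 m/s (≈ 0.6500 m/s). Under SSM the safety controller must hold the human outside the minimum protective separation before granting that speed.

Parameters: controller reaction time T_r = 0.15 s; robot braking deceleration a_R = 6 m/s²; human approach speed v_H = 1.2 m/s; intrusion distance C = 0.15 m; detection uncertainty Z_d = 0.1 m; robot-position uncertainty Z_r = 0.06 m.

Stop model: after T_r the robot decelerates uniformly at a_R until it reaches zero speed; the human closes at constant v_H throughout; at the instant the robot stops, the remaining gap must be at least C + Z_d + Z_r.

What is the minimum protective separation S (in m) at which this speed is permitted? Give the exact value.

S_min = 3613/4800 m = 0.7527 m

stop time T_s = (13/20)/6 = 0.1083 s
robot covers v_R·T_r = 0.6500·0.1500 = 0.0975 m before braking
robot covers 0.6500·0.1083 − ½·6.0000·0.1083² = 0.0352 m while stopping
person approaches 1.2000·(0.1500+0.1083) = 0.3100 m
margins: 0.1500+0.1000+0.0600 = 0.3100 m
S_min ≈ 0.0975+0.0352+0.3100+0.3100  ⇒  S_min = 3613/4800 m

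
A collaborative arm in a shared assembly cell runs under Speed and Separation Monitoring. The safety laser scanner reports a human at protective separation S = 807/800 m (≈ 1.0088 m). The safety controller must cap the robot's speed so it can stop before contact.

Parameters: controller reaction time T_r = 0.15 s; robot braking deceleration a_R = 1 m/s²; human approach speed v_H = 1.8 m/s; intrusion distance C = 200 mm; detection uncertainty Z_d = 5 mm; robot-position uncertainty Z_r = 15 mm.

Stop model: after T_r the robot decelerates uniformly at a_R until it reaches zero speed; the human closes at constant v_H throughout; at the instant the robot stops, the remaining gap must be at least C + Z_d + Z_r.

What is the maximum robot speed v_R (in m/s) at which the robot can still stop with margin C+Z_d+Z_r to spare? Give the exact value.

collect terms ⇒ (1/2)·v_R² + (39/20)·v_R + (-83/160) = 0
  disc = (39/20)² − 4·(1/2)·(-83/160) = 121/25 ; √disc = 11/5
  v_R = (−(39/20) + 11/5) / (2·(1/2)) = 1/4 m/s
check:
braking lasts T_s = (1/4)/1 = 0.2500 s
reaction-phase robot travel = 0.2500·0.1500 = 0.0375 m
robot covers 0.2500·0.2500 − ½·1.0000·0.2500² = 0.0312 m while stopping
human closes 1.8000·0.4000 = 0.7200 m
residual clearance needed = 0.2000+0.0050+0.0150 = 0.2200 m
sum ≈ 0.0375+0.0312+0.7200+0.2200 ≈ 1.0088 m = S ✓

v_R_max = 1/4 m/s = 0.2500 m/s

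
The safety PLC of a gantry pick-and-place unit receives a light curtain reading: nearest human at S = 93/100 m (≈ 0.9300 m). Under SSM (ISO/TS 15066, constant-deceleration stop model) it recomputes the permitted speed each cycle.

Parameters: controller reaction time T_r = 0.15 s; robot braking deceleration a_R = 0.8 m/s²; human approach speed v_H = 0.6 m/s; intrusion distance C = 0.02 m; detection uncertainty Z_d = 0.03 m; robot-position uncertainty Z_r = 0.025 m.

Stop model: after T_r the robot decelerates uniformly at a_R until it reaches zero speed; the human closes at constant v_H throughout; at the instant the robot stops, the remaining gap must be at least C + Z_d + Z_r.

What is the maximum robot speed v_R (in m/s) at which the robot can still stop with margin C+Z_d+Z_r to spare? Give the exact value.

collect terms ⇒ (5/8)·v_R² + (9/10)·v_R + (-153/200) = 0
  disc = (9/10)² − 4·(5/8)·(-153/200) = 1089/400 ; √disc = 33/20
  v_R = (−(9/10) + 33/20) / (2·(5/8)) = 3/5 m/s
check:
braking lasts T_s = (3/5)/(4/5) = 0.7500 s
robot in T_r: 0.6000·0.1500 = 0.0900 m
braking distance = 0.6000²/(2·0.8000) = 0.2250 m
human over T_r+T_s: 0.6000·(0.1500+0.7500) = 0.5400 m
C+Z_d+Z_r = 0.0200+0.0300+0.0250 = 0.0750 m
sum ≈ 0.0900+0.2250+0.5400+0.0750 ≈ 0.9300 m = S ✓

v_R_max = 3/5 m/s = 0.6000 m/s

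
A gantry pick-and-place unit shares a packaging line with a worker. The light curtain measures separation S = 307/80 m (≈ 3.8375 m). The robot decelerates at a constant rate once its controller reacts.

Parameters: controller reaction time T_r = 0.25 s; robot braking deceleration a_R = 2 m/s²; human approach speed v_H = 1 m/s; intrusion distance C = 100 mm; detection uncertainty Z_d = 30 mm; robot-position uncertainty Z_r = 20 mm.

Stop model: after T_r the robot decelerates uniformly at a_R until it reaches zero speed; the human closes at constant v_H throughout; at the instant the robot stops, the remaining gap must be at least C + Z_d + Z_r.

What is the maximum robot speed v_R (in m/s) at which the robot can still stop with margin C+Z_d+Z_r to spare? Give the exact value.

quadratic (1/4)·v² + (3/4)·v + (-55/16) = 0
  disc = (3/4)² − 4·(1/4)·(-55/16) = 4 ; √disc = 2
  v_R = (−(3/4) + 2) / (2·(1/4)) = 5/2 m/s
check:
T_s = v_R/a_R = (5/2)/2 = 1.2500 s
reaction-phase robot travel = 2.5000·0.2500 = 0.6250 m
robot covers 2.5000·1.2500 − ½·2.0000·1.2500² = 1.5625 m while stopping
human closes 1.0000·1.5000 = 1.5000 m
C+Z_d+Z_r = 0.1000+0.0300+0.0200 = 0.1500 m
sum ≈ 0.6250+1.5625+1.5000+0.1500 ≈ 3.8375 m = S ✓

v_R_max = 5/2 m/s = 2.5000 m/s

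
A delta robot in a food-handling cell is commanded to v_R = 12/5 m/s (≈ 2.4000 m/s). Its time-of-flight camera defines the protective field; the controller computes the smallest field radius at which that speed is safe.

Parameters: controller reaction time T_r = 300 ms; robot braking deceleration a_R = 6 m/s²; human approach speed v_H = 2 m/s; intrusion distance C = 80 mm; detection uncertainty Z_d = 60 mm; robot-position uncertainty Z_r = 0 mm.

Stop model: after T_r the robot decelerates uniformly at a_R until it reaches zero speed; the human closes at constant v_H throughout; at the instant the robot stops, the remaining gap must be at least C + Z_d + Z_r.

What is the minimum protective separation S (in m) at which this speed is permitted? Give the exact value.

S_min = 137/50 m = 2.7400 m

braking lasts T_s = (12/5)/6 = 0.4000 s
robot in T_r: 2.4000·0.3000 = 0.7200 m
robot under decel: 2.4000²/(2·6.0000) = 0.4800 m
human closes 2.0000·0.7000 = 1.4000 m
margins: 0.0800+0.0600+0.0000 = 0.1400 m
S_min ≈ 0.7200+0.4800+1.4000+0.1400  ⇒  S_min = 137/50 m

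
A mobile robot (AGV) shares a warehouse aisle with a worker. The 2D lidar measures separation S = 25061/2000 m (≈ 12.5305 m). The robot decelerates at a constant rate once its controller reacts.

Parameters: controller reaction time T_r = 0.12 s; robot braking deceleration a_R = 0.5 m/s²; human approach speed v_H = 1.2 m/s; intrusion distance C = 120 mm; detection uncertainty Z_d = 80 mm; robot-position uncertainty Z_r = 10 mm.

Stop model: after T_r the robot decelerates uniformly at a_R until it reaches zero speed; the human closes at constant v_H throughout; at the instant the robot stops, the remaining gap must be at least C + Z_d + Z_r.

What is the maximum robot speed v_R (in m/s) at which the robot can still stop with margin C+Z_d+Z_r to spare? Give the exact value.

collect terms ⇒ (1)·v_R² + (63/25)·v_R + (-24353/2000) = 0
  disc = (63/25)² − 4·(1)·(-24353/2000) = 137641/2500 ; √disc = 371/50
  v_R = (−(63/25) + 371/50) / (2·(1)) = 49/20 m/s
check:
stop time T_s = (49/20)/(1/2) = 4.9000 s
reaction-phase robot travel = 2.4500·0.1200 = 0.2940 m
braking distance = 2.4500²/(2·0.5000) = 6.0025 m
person approaches 1.2000·(0.1200+4.9000) = 6.0240 m
residual clearance needed = 0.1200+0.0800+0.0100 = 0.2100 m
sum ≈ 0.2940+6.0025+6.0240+0.2100 ≈ 12.5305 m = S ✓

v_R_max = 49/20 m/s = 2.4500 m/s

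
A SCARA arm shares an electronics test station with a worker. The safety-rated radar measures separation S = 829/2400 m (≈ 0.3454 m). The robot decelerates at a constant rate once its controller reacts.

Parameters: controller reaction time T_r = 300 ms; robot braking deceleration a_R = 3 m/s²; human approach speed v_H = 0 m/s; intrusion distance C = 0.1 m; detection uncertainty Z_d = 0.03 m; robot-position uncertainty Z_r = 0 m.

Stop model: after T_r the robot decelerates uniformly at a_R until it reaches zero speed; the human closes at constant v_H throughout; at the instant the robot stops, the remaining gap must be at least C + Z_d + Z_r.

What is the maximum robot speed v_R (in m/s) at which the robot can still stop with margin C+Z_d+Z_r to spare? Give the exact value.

collect terms ⇒ (1/6)·v_R² + (3/10)·v_R + (-517/2400) = 0
  disc = (3/10)² − 4·(1/6)·(-517/2400) = 841/3600 ; √disc = 29/60
  v_R = (−(3/10) + 29/60) / (2·(1/6)) = 11/20 m/s
check:
braking lasts T_s = (11/20)/3 = 0.1833 s
reaction-phase robot travel = 0.5500·0.3000 = 0.1650 m
robot covers 0.5500·0.1833 − ½·3.0000·0.1833² = 0.0504 m while stopping
person approaches 0.0000·(0.3000+0.1833) = 0.0000 m
C+Z_d+Z_r = 0.1000+0.0300+0.0000 = 0.1300 m
sum ≈ 0.1650+0.0504+0.0000+0.1300 ≈ 0.3454 m = S ✓

v_R_max = 11/20 m/s = 0.5500 m/s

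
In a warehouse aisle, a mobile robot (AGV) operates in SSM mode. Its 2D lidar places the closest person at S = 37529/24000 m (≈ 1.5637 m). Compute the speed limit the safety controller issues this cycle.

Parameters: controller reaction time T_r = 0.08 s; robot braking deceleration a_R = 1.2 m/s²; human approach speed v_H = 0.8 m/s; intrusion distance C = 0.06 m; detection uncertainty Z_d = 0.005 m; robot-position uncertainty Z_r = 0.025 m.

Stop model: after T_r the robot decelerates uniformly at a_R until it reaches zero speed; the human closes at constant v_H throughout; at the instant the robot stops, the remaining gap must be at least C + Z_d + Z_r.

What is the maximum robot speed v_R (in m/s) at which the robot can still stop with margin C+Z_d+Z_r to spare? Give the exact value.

v_R_max = 23/20 m/s = 1.1500 m/s

at the boundary: (5/12)·v² + (56/75)·v + (-33833/24000) = 0
  disc = (56/75)² − 4·(5/12)·(-33833/24000) = 116281/40000 ; √disc = 341/200
  v_R = (−(56/75) + 341/200) / (2·(5/12)) = 23/20 m/s
check:
stop time T_s = (23/20)/(6/5) = 0.9583 s
robot covers v_R·T_r = 1.1500·0.0800 = 0.0920 m before braking
robot covers 1.1500·0.9583 − ½·1.2000·0.9583² = 0.5510 m while stopping
person approaches 0.8000·(0.0800+0.9583) = 0.8307 m
residual clearance needed = 0.0600+0.0050+0.0250 = 0.0900 m
sum ≈ 0.0920+0.5510+0.8307+0.0900 ≈ 1.5637 m = S ✓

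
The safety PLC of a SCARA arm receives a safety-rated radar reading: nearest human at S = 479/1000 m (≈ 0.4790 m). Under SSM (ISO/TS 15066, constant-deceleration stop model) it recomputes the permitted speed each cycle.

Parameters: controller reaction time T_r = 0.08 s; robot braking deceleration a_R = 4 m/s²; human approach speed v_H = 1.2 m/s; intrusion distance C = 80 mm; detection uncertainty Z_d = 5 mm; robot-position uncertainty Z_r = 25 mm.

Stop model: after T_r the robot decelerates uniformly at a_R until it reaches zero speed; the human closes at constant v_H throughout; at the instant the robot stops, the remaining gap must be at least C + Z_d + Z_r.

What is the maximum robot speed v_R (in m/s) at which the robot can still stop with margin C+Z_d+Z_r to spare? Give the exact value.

v_R_max = 3/5 m/s = 0.6000 m/s

quadratic (1/8)·v² + (19/50)·v + (-273/1000) = 0
  disc = (19/50)² − 4·(1/8)·(-273/1000) = 2809/10000 ; √disc = 53/100
  v_R = (−(19/50) + 53/100) / (2·(1/8)) = 3/5 m/s
check:
T_s = v_R/a_R = (3/5)/4 = 0.1500 s
robot in T_r: 0.6000·0.0800 = 0.0480 m
robot under decel: 0.6000²/(2·4.0000) = 0.0450 m
human closes 1.2000·0.2300 = 0.2760 m
margins: 0.0800+0.0050+0.0250 = 0.1100 m
sum ≈ 0.0480+0.0450+0.2760+0.1100 ≈ 0.4790 m = S ✓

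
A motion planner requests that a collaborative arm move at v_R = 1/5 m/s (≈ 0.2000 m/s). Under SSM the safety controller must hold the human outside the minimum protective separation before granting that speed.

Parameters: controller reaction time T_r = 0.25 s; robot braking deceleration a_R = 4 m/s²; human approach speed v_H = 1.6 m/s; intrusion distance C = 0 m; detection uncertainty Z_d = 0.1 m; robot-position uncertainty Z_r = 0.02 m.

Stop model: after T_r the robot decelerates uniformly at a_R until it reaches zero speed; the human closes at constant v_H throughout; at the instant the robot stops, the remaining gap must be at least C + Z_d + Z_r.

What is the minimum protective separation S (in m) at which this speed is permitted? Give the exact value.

S_min = 131/200 m = 0.6550 m

stop time T_s = (1/5)/4 = 0.0500 s
robot covers v_R·T_r = 0.2000·0.2500 = 0.0500 m before braking
robot under decel: 0.2000²/(2·4.0000) = 0.0050 m
human over T_r+T_s: 1.6000·(0.2500+0.0500) = 0.4800 m
C+Z_d+Z_r = 0.0000+0.1000+0.0200 = 0.1200 m
S_min ≈ 0.0500+0.0050+0.4800+0.1200  ⇒  S_min = 131/200 m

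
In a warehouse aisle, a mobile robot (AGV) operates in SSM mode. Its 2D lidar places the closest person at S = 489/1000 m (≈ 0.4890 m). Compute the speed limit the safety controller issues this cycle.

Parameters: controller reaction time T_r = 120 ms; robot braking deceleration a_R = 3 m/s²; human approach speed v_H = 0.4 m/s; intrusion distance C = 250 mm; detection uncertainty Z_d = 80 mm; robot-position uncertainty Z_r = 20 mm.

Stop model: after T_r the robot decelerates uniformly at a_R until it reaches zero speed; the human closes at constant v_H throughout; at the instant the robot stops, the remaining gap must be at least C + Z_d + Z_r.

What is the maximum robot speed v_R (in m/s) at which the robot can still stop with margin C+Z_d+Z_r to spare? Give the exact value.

v_R_max = 3/10 m/s = 0.3000 m/s

quadratic (1/6)·v² + (19/75)·v + (-91/1000) = 0
  disc = (19/75)² − 4·(1/6)·(-91/1000) = 2809/22500 ; √disc = 53/150
  v_R = (−(19/75) + 53/150) / (2·(1/6)) = 3/10 m/s
check:
braking lasts T_s = (3/10)/3 = 0.1000 s
robot covers v_R·T_r = 0.3000·0.1200 = 0.0360 m before braking
braking distance = 0.3000²/(2·3.0000) = 0.0150 m
human closes 0.4000·0.2200 = 0.0880 m
C+Z_d+Z_r = 0.2500+0.0800+0.0200 = 0.3500 m
sum ≈ 0.0360+0.0150+0.0880+0.3500 ≈ 0.4890 m = S ✓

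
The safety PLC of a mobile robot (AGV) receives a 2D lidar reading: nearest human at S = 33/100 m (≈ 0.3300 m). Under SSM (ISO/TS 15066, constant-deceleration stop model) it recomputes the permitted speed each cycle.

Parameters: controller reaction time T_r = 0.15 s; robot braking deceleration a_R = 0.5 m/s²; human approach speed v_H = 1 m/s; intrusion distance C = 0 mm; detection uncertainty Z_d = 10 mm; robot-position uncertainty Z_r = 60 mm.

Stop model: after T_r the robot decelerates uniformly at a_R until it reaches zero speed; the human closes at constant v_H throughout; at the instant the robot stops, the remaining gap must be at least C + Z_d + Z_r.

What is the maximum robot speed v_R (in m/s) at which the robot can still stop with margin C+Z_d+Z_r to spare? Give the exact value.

v_R_max = 1/20 m/s = 0.0500 m/s

quadratic (1)·v² + (43/20)·v + (-11/100) = 0
  disc = (43/20)² − 4·(1)·(-11/100) = 81/16 ; √disc = 9/4
  v_R = (−(43/20) + 9/4) / (2·(1)) = 1/20 m/s
check:
braking lasts T_s = (1/20)/(1/2) = 0.1000 s
reaction-phase robot travel = 0.0500·0.1500 = 0.0075 m
robot under decel: 0.0500²/(2·0.5000) = 0.0025 m
person approaches 1.0000·(0.1500+0.1000) = 0.2500 m
margins: 0.0000+0.0100+0.0600 = 0.0700 m
sum ≈ 0.0075+0.0025+0.2500+0.0700 ≈ 0.3300 m = S ✓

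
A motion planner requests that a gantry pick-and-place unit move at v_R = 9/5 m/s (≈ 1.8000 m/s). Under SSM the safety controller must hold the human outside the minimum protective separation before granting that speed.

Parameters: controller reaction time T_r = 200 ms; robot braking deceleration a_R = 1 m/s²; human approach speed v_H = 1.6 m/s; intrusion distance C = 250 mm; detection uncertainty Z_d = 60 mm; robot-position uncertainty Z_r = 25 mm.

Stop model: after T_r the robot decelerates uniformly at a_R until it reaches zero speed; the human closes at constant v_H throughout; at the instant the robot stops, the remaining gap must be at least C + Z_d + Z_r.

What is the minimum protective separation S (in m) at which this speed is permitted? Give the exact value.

S_min = 1103/200 m = 5.5150 m

braking lasts T_s = (9/5)/1 = 1.8000 s
robot in T_r: 1.8000·0.2000 = 0.3600 m
robot under decel: 1.8000²/(2·1.0000) = 1.6200 m
human over T_r+T_s: 1.6000·(0.2000+1.8000) = 3.2000 m
margins: 0.2500+0.0600+0.0250 = 0.3350 m
S_min ≈ 0.3600+1.6200+3.2000+0.3350  ⇒  S_min = 1103/200 m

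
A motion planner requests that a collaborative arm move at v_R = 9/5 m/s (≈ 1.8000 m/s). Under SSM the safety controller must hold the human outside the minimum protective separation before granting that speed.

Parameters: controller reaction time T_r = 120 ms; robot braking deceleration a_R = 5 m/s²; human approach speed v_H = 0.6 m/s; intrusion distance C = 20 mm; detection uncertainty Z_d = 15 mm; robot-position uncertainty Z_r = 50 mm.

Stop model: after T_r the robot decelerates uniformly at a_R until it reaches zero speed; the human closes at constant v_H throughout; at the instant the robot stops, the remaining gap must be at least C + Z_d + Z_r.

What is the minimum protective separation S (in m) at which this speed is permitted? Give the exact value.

S_min = 913/1000 m = 0.9130 m

braking lasts T_s = (9/5)/5 = 0.3600 s
robot covers v_R·T_r = 1.8000·0.1200 = 0.2160 m before braking
braking distance = 1.8000²/(2·5.0000) = 0.3240 m
human closes 0.6000·0.4800 = 0.2880 m
C+Z_d+Z_r = 0.0200+0.0150+0.0500 = 0.0850 m
S_min ≈ 0.2160+0.3240+0.2880+0.0850  ⇒  S_min = 913/1000 m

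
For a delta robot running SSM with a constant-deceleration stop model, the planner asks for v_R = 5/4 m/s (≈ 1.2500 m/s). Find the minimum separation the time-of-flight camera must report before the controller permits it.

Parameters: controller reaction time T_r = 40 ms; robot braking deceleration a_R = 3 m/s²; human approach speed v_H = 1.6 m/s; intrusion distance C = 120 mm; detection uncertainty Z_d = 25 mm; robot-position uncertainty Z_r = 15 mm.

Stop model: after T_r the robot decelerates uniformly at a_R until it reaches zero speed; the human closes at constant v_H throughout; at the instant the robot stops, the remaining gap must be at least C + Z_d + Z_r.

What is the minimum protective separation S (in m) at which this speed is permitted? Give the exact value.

braking lasts T_s = (5/4)/3 = 0.4167 s
robot covers v_R·T_r = 1.2500·0.0400 = 0.0500 m before braking
robot under decel: 1.2500²/(2·3.0000) = 0.2604 m
person approaches 1.6000·(0.0400+0.4167) = 0.7307 m
C+Z_d+Z_r = 0.1200+0.0250+0.0150 = 0.1600 m
S_min ≈ 0.0500+0.2604+0.7307+0.1600  ⇒  S_min = 14413/12000 m

S_min = 14413/12000 m = 1.2011 m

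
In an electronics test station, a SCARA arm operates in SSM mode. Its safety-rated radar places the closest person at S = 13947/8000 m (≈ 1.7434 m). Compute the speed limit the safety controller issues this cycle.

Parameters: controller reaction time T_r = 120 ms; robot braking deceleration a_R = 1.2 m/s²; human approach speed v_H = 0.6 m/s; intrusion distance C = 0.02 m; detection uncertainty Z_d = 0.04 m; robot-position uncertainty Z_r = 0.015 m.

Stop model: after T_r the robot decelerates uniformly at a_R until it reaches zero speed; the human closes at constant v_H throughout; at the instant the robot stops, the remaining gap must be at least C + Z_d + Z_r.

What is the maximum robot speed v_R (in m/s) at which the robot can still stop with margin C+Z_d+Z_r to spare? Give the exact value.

v_R_max = 27/20 m/s = 1.3500 m/s

at the boundary: (5/12)·v² + (31/50)·v + (-12771/8000) = 0
  disc = (31/50)² − 4·(5/12)·(-12771/8000) = 121801/40000 ; √disc = 349/200
  v_R = (−(31/50) + 349/200) / (2·(5/12)) = 27/20 m/s
check:
stop time T_s = (27/20)/(6/5) = 1.1250 s
robot in T_r: 1.3500·0.1200 = 0.1620 m
robot covers 1.3500·1.1250 − ½·1.2000·1.1250² = 0.7594 m while stopping
person approaches 0.6000·(0.1200+1.1250) = 0.7470 m
C+Z_d+Z_r = 0.0200+0.0400+0.0150 = 0.0750 m
sum ≈ 0.1620+0.7594+0.7470+0.0750 ≈ 1.7434 m = S ✓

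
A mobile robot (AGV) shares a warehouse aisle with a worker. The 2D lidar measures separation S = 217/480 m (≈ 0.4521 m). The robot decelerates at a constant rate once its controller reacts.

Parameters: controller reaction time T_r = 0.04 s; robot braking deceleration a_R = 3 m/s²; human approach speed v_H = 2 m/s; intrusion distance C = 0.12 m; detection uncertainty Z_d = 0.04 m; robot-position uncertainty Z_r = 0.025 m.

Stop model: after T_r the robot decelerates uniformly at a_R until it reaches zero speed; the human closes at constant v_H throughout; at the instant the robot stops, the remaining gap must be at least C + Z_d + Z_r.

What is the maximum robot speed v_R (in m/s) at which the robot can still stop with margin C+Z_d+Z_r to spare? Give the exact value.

v_R_max = 1/4 m/s = 0.2500 m/s

at the boundary: (1/6)·v² + (53/75)·v + (-449/2400) = 0
  disc = (53/75)² − 4·(1/6)·(-449/2400) = 6241/10000 ; √disc = 79/100
  v_R = (−(53/75) + 79/100) / (2·(1/6)) = 1/4 m/s
check:
stop time T_s = (1/4)/3 = 0.0833 s
reaction-phase robot travel = 0.2500·0.0400 = 0.0100 m
robot under decel: 0.2500²/(2·3.0000) = 0.0104 m
person approaches 2.0000·(0.0400+0.0833) = 0.2467 m
residual clearance needed = 0.1200+0.0400+0.0250 = 0.1850 m
sum ≈ 0.0100+0.0104+0.2467+0.1850 ≈ 0.4521 m = S ✓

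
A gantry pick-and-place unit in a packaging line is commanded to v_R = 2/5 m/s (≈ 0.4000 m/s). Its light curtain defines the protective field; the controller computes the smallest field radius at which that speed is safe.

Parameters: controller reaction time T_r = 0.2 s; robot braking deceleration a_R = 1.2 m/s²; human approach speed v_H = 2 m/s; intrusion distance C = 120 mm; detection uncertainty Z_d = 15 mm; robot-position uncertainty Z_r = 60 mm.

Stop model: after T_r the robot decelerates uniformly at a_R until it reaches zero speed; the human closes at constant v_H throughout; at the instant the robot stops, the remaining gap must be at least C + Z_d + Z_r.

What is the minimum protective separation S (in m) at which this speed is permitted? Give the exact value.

S_min = 169/120 m = 1.4083 m

braking lasts T_s = (2/5)/(6/5) = 0.3333 s
robot covers v_R·T_r = 0.4000·0.2000 = 0.0800 m before braking
robot under decel: 0.4000²/(2·1.2000) = 0.0667 m
person approaches 2.0000·(0.2000+0.3333) = 1.0667 m
residual clearance needed = 0.1200+0.0150+0.0600 = 0.1950 m
S_min ≈ 0.0800+0.0667+1.0667+0.1950  ⇒  S_min = 169/120 m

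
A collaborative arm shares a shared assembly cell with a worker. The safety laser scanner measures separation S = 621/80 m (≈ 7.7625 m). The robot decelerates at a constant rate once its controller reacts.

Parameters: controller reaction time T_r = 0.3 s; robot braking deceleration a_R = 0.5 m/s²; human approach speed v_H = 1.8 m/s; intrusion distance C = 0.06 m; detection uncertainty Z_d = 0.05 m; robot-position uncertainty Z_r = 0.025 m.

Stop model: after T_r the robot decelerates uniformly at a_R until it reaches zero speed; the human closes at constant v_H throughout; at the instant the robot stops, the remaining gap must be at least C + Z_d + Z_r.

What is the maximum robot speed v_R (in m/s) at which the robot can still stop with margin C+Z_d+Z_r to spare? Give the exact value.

at the boundary: (1)·v² + (39/10)·v + (-567/80) = 0
  disc = (39/10)² − 4·(1)·(-567/80) = 1089/25 ; √disc = 33/5
  v_R = (−(39/10) + 33/5) / (2·(1)) = 27/20 m/s
check:
braking lasts T_s = (27/20)/(1/2) = 2.7000 s
reaction-phase robot travel = 1.3500·0.3000 = 0.4050 m
braking distance = 1.3500²/(2·0.5000) = 1.8225 m
human over T_r+T_s: 1.8000·(0.3000+2.7000) = 5.4000 m
residual clearance needed = 0.0600+0.0500+0.0250 = 0.1350 m
sum ≈ 0.4050+1.8225+5.4000+0.1350 ≈ 7.7625 m = S ✓

v_R_max = 27/20 m/s = 1.3500 m/s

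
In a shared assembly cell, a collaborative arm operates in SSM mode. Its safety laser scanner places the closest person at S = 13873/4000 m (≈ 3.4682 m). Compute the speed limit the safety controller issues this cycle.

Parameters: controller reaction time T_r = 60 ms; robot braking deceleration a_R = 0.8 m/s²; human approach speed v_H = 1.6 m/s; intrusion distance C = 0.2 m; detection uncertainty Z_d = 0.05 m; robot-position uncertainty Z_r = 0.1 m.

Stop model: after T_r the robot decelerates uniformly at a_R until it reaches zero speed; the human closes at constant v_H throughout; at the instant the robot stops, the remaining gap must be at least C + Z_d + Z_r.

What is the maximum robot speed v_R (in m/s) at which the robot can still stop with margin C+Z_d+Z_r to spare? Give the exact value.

at the boundary: (5/8)·v² + (103/50)·v + (-12089/4000) = 0
  disc = (103/50)² − 4·(5/8)·(-12089/4000) = 471969/40000 ; √disc = 687/200
  v_R = (−(103/50) + 687/200) / (2·(5/8)) = 11/10 m/s
check:
stop time T_s = (11/10)/(4/5) = 1.3750 s
robot in T_r: 1.1000·0.0600 = 0.0660 m
robot covers 1.1000·1.3750 − ½·0.8000·1.3750² = 0.7562 m while stopping
person approaches 1.6000·(0.0600+1.3750) = 2.2960 m
margins: 0.2000+0.0500+0.1000 = 0.3500 m
sum ≈ 0.0660+0.7562+2.2960+0.3500 ≈ 3.4682 m = S ✓

v_R_max = 11/10 m/s = 1.1000 m/s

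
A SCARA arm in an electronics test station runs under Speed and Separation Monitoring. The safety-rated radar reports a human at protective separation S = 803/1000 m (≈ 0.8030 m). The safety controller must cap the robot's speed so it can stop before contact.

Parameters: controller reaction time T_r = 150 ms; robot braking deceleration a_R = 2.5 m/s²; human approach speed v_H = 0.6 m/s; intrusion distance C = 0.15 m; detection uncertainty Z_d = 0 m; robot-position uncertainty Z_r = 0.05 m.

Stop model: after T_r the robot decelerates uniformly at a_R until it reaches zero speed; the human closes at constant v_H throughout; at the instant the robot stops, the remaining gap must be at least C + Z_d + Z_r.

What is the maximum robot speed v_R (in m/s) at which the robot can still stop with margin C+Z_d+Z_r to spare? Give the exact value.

v_R_max = 9/10 m/s = 0.9000 m/s

collect terms ⇒ (1/5)·v_R² + (39/100)·v_R + (-513/1000) = 0
  disc = (39/100)² − 4·(1/5)·(-513/1000) = 9/16 ; √disc = 3/4
  v_R = (−(39/100) + 3/4) / (2·(1/5)) = 9/10 m/s
check:
T_s = v_R/a_R = (9/10)/(5/2) = 0.3600 s
reaction-phase robot travel = 0.9000·0.1500 = 0.1350 m
braking distance = 0.9000²/(2·2.5000) = 0.1620 m
human over T_r+T_s: 0.6000·(0.1500+0.3600) = 0.3060 m
residual clearance needed = 0.1500+0.0000+0.0500 = 0.2000 m
sum ≈ 0.1350+0.1620+0.3060+0.2000 ≈ 0.8030 m = S ✓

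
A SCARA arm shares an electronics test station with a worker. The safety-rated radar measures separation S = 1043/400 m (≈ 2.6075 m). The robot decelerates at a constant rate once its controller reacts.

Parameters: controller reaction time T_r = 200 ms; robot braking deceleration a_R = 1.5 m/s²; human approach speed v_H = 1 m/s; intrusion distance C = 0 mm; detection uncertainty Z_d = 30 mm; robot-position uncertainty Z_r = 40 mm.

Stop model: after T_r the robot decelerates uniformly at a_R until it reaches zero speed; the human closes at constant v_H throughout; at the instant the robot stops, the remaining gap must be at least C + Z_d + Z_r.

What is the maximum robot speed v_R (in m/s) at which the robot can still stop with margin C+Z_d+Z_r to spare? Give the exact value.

at the boundary: (1/3)·v² + (13/15)·v + (-187/80) = 0
  disc = (13/15)² − 4·(1/3)·(-187/80) = 3481/900 ; √disc = 59/30
  v_R = (−(13/15) + 59/30) / (2·(1/3)) = 33/20 m/s
check:
T_s = v_R/a_R = (33/20)/(3/2) = 1.1000 s
reaction-phase robot travel = 1.6500·0.2000 = 0.3300 m
robot covers 1.6500·1.1000 − ½·1.5000·1.1000² = 0.9075 m while stopping
human over T_r+T_s: 1.0000·(0.2000+1.1000) = 1.3000 m
margins: 0.0000+0.0300+0.0400 = 0.0700 m
sum ≈ 0.3300+0.9075+1.3000+0.0700 ≈ 2.6075 m = S ✓

v_R_max = 33/20 m/s = 1.6500 m/s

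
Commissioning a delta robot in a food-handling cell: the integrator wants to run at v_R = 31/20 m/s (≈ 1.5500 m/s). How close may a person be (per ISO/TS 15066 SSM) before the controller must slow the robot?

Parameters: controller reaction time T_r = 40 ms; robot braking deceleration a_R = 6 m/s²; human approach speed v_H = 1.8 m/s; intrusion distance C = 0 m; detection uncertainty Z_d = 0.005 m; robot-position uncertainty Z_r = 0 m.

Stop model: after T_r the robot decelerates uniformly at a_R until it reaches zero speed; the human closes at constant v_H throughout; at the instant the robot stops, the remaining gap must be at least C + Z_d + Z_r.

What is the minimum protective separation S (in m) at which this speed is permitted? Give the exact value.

stop time T_s = (31/20)/6 = 0.2583 s
robot in T_r: 1.5500·0.0400 = 0.0620 m
robot under decel: 1.5500²/(2·6.0000) = 0.2002 m
person approaches 1.8000·(0.0400+0.2583) = 0.5370 m
residual clearance needed = 0.0000+0.0050+0.0000 = 0.0050 m
S_min ≈ 0.0620+0.2002+0.5370+0.0050  ⇒  S_min = 19301/24000 m

S_min = 19301/24000 m = 0.8042 m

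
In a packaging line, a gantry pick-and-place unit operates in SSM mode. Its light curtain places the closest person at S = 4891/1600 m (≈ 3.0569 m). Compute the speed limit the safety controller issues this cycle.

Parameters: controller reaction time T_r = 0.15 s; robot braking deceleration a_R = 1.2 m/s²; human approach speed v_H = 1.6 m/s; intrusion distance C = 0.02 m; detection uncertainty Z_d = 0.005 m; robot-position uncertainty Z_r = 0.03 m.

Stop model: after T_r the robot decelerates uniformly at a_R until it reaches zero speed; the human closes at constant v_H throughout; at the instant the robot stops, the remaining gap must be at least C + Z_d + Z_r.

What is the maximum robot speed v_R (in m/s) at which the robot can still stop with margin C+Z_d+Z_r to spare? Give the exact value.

at the boundary: (5/12)·v² + (89/60)·v + (-4419/1600) = 0
  disc = (89/60)² − 4·(5/12)·(-4419/1600) = 97969/14400 ; √disc = 313/120
  v_R = (−(89/60) + 313/120) / (2·(5/12)) = 27/20 m/s
check:
braking lasts T_s = (27/20)/(6/5) = 1.1250 s
robot covers v_R·T_r = 1.3500·0.1500 = 0.2025 m before braking
robot covers 1.3500·1.1250 − ½·1.2000·1.1250² = 0.7594 m while stopping
human over T_r+T_s: 1.6000·(0.1500+1.1250) = 2.0400 m
C+Z_d+Z_r = 0.0200+0.0050+0.0300 = 0.0550 m
sum ≈ 0.2025+0.7594+2.0400+0.0550 ≈ 3.0569 m = S ✓

v_R_max = 27/20 m/s = 1.3500 m/s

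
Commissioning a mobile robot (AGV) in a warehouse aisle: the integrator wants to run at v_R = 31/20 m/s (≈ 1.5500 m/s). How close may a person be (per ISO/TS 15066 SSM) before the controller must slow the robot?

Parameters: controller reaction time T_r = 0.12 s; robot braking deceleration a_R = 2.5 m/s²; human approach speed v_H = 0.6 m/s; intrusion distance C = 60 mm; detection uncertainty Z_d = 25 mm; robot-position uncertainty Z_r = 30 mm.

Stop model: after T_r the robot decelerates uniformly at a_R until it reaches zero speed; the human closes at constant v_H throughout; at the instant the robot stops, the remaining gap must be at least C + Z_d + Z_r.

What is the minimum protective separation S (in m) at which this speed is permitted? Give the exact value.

S_min = 2451/2000 m = 1.2255 m

T_s = v_R/a_R = (31/20)/(5/2) = 0.6200 s
robot in T_r: 1.5500·0.1200 = 0.1860 m
robot covers 1.5500·0.6200 − ½·2.5000·0.6200² = 0.4805 m while stopping
person approaches 0.6000·(0.1200+0.6200) = 0.4440 m
margins: 0.0600+0.0250+0.0300 = 0.1150 m
S_min ≈ 0.1860+0.4805+0.4440+0.1150  ⇒  S_min = 2451/2000 m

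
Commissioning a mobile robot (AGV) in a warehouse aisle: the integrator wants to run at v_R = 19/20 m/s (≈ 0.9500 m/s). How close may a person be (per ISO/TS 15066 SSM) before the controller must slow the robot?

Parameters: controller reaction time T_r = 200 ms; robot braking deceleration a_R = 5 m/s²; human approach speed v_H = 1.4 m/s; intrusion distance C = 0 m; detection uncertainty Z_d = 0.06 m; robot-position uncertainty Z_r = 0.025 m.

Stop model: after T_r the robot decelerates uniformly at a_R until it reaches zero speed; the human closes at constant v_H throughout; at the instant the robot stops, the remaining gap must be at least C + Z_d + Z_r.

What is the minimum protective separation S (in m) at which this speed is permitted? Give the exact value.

T_s = v_R/a_R = (19/20)/5 = 0.1900 s
reaction-phase robot travel = 0.9500·0.2000 = 0.1900 m
braking distance = 0.9500²/(2·5.0000) = 0.0902 m
human over T_r+T_s: 1.4000·(0.2000+0.1900) = 0.5460 m
C+Z_d+Z_r = 0.0000+0.0600+0.0250 = 0.0850 m
S_min ≈ 0.1900+0.0902+0.5460+0.0850  ⇒  S_min = 729/800 m

S_min = 729/800 m = 0.9113 m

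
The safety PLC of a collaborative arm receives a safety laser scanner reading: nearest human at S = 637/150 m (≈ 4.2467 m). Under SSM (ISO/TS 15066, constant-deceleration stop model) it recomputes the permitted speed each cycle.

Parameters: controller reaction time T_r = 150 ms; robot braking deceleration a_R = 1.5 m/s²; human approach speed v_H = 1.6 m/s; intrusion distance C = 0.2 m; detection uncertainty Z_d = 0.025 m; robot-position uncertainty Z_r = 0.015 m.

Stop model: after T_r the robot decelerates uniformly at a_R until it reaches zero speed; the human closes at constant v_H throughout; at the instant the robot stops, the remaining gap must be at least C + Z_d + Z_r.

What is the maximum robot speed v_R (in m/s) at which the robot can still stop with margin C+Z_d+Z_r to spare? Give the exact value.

v_R_max = 2 m/s = 2.0000 m/s

at the boundary: (1/3)·v² + (73/60)·v + (-113/30) = 0
  disc = (73/60)² − 4·(1/3)·(-113/30) = 2601/400 ; √disc = 51/20
  v_R = (−(73/60) + 51/20) / (2·(1/3)) = 2 m/s
check:
T_s = v_R/a_R = 2/(3/2) = 1.3333 s
reaction-phase robot travel = 2.0000·0.1500 = 0.3000 m
robot under decel: 2.0000²/(2·1.5000) = 1.3333 m
human over T_r+T_s: 1.6000·(0.1500+1.3333) = 2.3733 m
C+Z_d+Z_r = 0.2000+0.0250+0.0150 = 0.2400 m
sum ≈ 0.3000+1.3333+2.3733+0.2400 ≈ 4.2467 m = S ✓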